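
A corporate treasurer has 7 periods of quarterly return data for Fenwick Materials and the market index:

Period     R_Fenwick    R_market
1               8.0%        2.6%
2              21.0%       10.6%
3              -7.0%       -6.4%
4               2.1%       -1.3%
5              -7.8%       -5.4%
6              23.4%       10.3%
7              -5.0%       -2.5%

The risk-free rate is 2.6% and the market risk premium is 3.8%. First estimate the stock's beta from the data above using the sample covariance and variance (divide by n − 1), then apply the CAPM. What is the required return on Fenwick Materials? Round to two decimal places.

9.60%

Mean R_i = (8.0 + 21.0 − 7.0 + 2.1 − 7.8 + 23.4 − 5.0) / 7 = 4.9571%
Mean R_m = (2.6 + 10.6 − 6.4 − 1.3 − 5.4 + 10.3 − 2.5) / 7 = 1.1286%
Σ(R_i − R̄_i)(R_m − R̄_m) = 541.9486  ⇒  Cov = 541.9486 / 6 = 90.3248
Σ(R_m − R̄_m)² = 294.3543  ⇒  Var(R_m) = 294.3543 / 6 = 49.0591
β = Cov / Var(R_m) = 90.3248 / 49.0591 = 1.8411
E(R) = R_f + β × MRP = 2.6% + 1.8411 × 3.8% = 9.60%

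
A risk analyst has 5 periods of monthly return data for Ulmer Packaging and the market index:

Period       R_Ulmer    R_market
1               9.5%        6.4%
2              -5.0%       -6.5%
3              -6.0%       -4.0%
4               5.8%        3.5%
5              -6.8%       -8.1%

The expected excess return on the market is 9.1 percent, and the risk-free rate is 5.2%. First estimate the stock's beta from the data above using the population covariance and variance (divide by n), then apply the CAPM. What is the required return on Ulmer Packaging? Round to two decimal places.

Mean R_i = (9.5 − 5.0 − 6.0 + 5.8 − 6.8) / 5 = -0.5000%
Mean R_m = (6.4 − 6.5 − 4.0 + 3.5 − 8.1) / 5 = -1.7400%
Σ(R_i − R̄_i)(R_m − R̄_m) = 188.3300  ⇒  Cov = 188.3300 / 5 = 37.6660
Σ(R_m − R̄_m)² = 161.9320  ⇒  Var(R_m) = 161.9320 / 5 = 32.3864
β = Cov / Var(R_m) = 37.6660 / 32.3864 = 1.1630
E(R) = R_f + β × MRP = 5.2% + 1.1630 × 9.1% = 15.78%

15.78%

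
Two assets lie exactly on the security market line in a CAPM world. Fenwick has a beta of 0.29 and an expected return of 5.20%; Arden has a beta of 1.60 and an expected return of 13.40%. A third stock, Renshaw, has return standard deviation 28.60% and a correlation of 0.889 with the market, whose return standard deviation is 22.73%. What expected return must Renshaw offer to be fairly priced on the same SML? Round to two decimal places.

MRP = (13.40% − 5.20%) / (1.60 − 0.29) = 6.2595%
R_f = 5.20% − 0.29 × 6.2595% = 3.3847%
β_Renshaw = ρ·σ_i/σ_m = 0.889 × 28.60 / 22.73 = 1.1186
E(R_Renshaw) = R_f + β × MRP = 3.3847% + 1.1186 × 6.2595% = 10.39%

10.39%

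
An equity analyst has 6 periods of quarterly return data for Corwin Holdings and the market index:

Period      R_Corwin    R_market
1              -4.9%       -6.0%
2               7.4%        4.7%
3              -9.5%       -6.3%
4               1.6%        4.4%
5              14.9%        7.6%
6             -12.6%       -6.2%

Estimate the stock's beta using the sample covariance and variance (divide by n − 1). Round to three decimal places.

Mean R_i = (-4.9 + 7.4 − 9.5 + 1.6 + 14.9 − 12.6) / 6 = -0.5167%
Mean R_m = (-6.0 + 4.7 − 6.3 + 4.4 + 7.6 − 6.2) / 6 = -0.3000%
Σ(R_i − R̄_i)(R_m − R̄_m) = 321.5000  ⇒  Cov = 321.5000 / 5 = 64.3000
Σ(R_m − R̄_m)² = 212.8000  ⇒  Var(R_m) = 212.8000 / 5 = 42.5600
β = Cov / Var(R_m) = 64.3000 / 42.5600 = 1.5108

1.511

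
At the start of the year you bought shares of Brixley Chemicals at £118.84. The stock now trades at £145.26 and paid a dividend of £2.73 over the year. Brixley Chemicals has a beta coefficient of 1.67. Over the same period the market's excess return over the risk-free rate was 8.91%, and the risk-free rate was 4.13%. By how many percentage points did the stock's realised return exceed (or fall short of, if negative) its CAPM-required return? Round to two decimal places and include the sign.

Realised HPR = (P1 + D1 − P0) / P0 = (145.26 + 2.73 − 118.84) / 118.84 = 29.15 / 118.84 = 24.5288%
CAPM required = R_f + β·MRP = 4.13% + 1.67 × 8.91% = 19.0097%
α = realised − required = 24.5288% − 19.0097% = +5.52%

+5.52%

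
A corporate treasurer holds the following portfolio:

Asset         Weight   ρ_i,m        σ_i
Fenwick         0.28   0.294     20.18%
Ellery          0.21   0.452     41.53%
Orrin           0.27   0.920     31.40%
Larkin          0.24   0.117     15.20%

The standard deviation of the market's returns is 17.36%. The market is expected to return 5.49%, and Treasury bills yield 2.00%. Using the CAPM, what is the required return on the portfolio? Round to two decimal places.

4.78%

β_Fenwick = 0.294 × 20.18% / 17.36% = 0.3418
β_Ellery = 0.452 × 41.53% / 17.36% = 1.0813
β_Orrin = 0.920 × 31.40% / 17.36% = 1.6641
β_Larkin = 0.117 × 15.20% / 17.36% = 0.1024
β_P = Σ w_i β_i = 0.28×0.3418 + 0.21×1.0813 + 0.27×1.6641 + 0.24×0.1024 = 0.7967
MRP = 5.49% − 2.00% = 3.49%
E(R_P) = R_f + β_P × MRP = 2.00% + 0.7967 × 3.49% = 4.78%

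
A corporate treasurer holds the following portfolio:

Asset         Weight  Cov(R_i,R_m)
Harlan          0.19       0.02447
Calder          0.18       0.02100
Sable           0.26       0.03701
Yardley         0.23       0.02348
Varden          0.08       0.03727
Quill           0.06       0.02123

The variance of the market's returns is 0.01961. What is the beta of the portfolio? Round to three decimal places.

1.413

β_Harlan = 0.02447 / 0.01961 = 1.2478
β_Calder = 0.02100 / 0.01961 = 1.0709
β_Sable = 0.03701 / 0.01961 = 1.8873
β_Yardley = 0.02348 / 0.01961 = 1.1973
β_Varden = 0.03727 / 0.01961 = 1.9006
β_Quill = 0.02123 / 0.01961 = 1.0826
β_P = Σ w_i β_i = 0.19×1.2478 + 0.18×1.0709 + 0.26×1.8873 + 0.23×1.1973 + 0.08×1.9006 + 0.06×1.0826 = 1.4129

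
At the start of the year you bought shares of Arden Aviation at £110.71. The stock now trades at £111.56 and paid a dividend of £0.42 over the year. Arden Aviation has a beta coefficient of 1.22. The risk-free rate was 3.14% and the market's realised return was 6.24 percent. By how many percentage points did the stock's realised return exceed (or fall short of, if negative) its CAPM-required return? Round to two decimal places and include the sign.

-5.77%

Realised HPR = (P1 + D1 − P0) / P0 = (111.56 + 0.42 − 110.71) / 110.71 = 1.27 / 110.71 = 1.1471%
MRP = 6.24% − 3.14% = 3.10%
CAPM required = R_f + β·MRP = 3.14% + 1.22 × 3.10% = 6.9220%
α = realised − required = 1.1471% − 6.9220% = -5.77%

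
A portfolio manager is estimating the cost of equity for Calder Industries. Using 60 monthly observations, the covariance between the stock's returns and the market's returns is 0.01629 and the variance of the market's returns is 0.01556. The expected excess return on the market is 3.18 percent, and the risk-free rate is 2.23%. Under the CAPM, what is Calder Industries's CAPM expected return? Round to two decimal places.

5.56%

β = Cov(R_i, R_m) / Var(R_m) = 0.01629 / 0.01556 = 1.0469
E(R) = R_f + β × MRP = 2.23% + 1.0469 × 3.18% = 5.56%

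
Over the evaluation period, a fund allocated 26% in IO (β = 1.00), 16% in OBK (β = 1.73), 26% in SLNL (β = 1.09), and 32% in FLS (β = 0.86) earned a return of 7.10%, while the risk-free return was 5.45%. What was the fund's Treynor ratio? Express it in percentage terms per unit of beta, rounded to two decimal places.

β_P = 0.26×1.00 + 0.16×1.73 + 0.26×1.09 + 0.32×0.86 = 1.0954
Treynor = (R_P − R_f) / β_P = (7.10% − 5.45%) / 1.0954 = 1.65% / 1.0954 = 1.51%

1.51%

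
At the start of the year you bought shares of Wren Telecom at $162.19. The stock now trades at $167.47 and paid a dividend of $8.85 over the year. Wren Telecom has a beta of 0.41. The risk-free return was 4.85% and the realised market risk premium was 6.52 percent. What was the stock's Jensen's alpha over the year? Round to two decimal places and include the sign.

+1.19%

Realised HPR = (P1 + D1 − P0) / P0 = (167.47 + 8.85 − 162.19) / 162.19 = 14.13 / 162.19 = 8.7120%
CAPM required = R_f + β·MRP = 4.85% + 0.41 × 6.52% = 7.5232%
α = realised − required = 8.7120% − 7.5232% = +1.19%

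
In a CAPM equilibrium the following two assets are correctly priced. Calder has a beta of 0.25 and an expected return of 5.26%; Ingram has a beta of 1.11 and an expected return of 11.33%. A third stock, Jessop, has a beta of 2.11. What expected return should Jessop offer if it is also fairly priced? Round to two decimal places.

MRP (SML slope) = (11.33% − 5.26%) / (1.11 − 0.25) = 6.07% / 0.86 = 7.0581%
R_f (intercept) = 5.26% − 0.25 × 7.0581% = 3.4955%
E(R_Jessop) = R_f + β × MRP = 3.4955% + 2.11 × 7.0581% = 18.39%

18.39%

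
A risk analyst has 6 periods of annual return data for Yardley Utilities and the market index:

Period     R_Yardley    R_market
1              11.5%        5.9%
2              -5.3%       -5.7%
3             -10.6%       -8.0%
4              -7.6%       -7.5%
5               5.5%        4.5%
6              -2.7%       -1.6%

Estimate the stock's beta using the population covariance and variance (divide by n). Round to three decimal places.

Mean R_i = (11.5 − 5.3 − 10.6 − 7.6 + 5.5 − 2.7) / 6 = -1.5333%
Mean R_m = (5.9 − 5.7 − 8.0 − 7.5 + 4.5 − 1.6) / 6 = -2.0667%
Σ(R_i − R̄_i)(R_m − R̄_m) = 249.9167  ⇒  Cov = 249.9167 / 6 = 41.6528
Σ(R_m − R̄_m)² = 184.7333  ⇒  Var(R_m) = 184.7333 / 6 = 30.7889
β = Cov / Var(R_m) = 41.6528 / 30.7889 = 1.3529

1.353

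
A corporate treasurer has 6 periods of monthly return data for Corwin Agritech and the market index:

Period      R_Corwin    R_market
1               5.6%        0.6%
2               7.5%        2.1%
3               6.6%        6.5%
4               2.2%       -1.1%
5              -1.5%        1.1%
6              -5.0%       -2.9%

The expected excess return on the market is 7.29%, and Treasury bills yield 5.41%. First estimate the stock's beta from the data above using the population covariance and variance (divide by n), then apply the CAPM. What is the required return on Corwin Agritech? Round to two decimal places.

13.42%

Mean R_i = (5.6 + 7.5 + 6.6 + 2.2 − 1.5 − 5.0) / 6 = 2.5667%
Mean R_m = (0.6 + 2.1 + 6.5 − 1.1 + 1.1 − 2.9) / 6 = 1.0500%
Σ(R_i − R̄_i)(R_m − R̄_m) = 56.2700  ⇒  Cov = 56.2700 / 6 = 9.3783
Σ(R_m − R̄_m)² = 51.2350  ⇒  Var(R_m) = 51.2350 / 6 = 8.5392
β = Cov / Var(R_m) = 9.3783 / 8.5392 = 1.0983
E(R) = R_f + β × MRP = 5.41% + 1.0983 × 7.29% = 13.42%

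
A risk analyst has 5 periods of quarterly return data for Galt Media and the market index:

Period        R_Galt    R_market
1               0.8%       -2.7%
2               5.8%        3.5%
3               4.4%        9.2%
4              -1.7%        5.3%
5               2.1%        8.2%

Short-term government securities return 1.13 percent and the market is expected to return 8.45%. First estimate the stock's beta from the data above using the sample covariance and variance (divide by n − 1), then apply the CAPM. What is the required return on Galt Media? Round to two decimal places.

2.22%

Mean R_i = (0.8 + 5.8 + 4.4 − 1.7 + 2.1) / 5 = 2.2800%
Mean R_m = (-2.7 + 3.5 + 9.2 + 5.3 + 8.2) / 5 = 4.7000%
Σ(R_i − R̄_i)(R_m − R̄_m) = 13.2500  ⇒  Cov = 13.2500 / 4 = 3.3125
Σ(R_m − R̄_m)² = 89.0600  ⇒  Var(R_m) = 89.0600 / 4 = 22.2650
β = Cov / Var(R_m) = 3.3125 / 22.2650 = 0.1488
MRP = 8.45% − 1.13% = 7.32%
E(R) = R_f + β × MRP = 1.13% + 0.1488 × 7.32% = 2.22%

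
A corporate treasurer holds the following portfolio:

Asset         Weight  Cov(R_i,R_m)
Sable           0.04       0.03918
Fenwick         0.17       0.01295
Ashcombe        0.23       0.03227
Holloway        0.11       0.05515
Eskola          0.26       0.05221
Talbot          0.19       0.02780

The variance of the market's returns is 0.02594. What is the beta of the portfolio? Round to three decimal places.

β_Sable = 0.03918 / 0.02594 = 1.5104
β_Fenwick = 0.01295 / 0.02594 = 0.4992
β_Ashcombe = 0.03227 / 0.02594 = 1.2440
β_Holloway = 0.05515 / 0.02594 = 2.1261
β_Eskola = 0.05221 / 0.02594 = 2.0127
β_Talbot = 0.02780 / 0.02594 = 1.0717
β_P = Σ w_i β_i = 0.04×1.5104 + 0.17×0.4992 + 0.23×1.2440 + 0.11×2.1261 + 0.26×2.0127 + 0.19×1.0717 = 1.3922

1.392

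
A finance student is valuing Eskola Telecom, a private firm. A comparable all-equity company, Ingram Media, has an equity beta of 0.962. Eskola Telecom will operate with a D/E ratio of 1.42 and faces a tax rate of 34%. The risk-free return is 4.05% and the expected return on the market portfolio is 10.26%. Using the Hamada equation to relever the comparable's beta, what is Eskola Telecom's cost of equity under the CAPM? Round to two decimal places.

15.62%

β_L = β_U × [1 + (1 − t)(D/E)] = 0.962 × [1 + (1 − 0.34) × 1.42]
    = 0.962 × [1 + 0.66 × 1.42] = 0.962 × 1.9372 = 1.8636
MRP = 10.26% − 4.05% = 6.21%
E(R) = R_f + β_L × MRP = 4.05% + 1.8636 × 6.21% = 15.62%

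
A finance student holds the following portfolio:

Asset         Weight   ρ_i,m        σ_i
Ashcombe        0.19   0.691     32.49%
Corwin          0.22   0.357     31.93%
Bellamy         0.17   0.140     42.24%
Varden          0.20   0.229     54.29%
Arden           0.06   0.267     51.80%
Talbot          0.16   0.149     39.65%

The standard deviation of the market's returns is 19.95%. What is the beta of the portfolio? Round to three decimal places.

β_Ashcombe = 0.691 × 32.49% / 19.95% = 1.1253
β_Corwin = 0.357 × 31.93% / 19.95% = 0.5714
β_Bellamy = 0.140 × 42.24% / 19.95% = 0.2964
β_Varden = 0.229 × 54.29% / 19.95% = 0.6232
β_Arden = 0.267 × 51.80% / 19.95% = 0.6933
β_Talbot = 0.149 × 39.65% / 19.95% = 0.2961
β_P = Σ w_i β_i = 0.19×1.1253 + 0.22×0.5714 + 0.17×0.2964 + 0.20×0.6232 + 0.06×0.6933 + 0.16×0.2961 = 0.6035

0.604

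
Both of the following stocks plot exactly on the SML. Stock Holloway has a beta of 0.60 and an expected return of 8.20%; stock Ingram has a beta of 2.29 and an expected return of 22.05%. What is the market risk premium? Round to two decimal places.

8.20%

Both satisfy E(R) = R_f + β·MRP, so the slope of the SML is
MRP = (22.05% − 8.20%) / (2.29 − 0.60) = 13.85% / 1.69 = 8.1953%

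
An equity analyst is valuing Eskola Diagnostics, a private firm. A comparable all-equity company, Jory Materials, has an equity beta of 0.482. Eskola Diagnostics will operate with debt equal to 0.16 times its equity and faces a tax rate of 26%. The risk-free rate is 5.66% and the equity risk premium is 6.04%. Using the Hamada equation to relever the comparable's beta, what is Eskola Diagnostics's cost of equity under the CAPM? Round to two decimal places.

8.92%

β_L = β_U × [1 + (1 − t)(D/E)] = 0.482 × [1 + (1 − 0.26) × 0.16]
    = 0.482 × [1 + 0.74 × 0.16] = 0.482 × 1.1184 = 0.5391
E(R) = R_f + β_L × MRP = 5.66% + 0.5391 × 6.04% = 8.92%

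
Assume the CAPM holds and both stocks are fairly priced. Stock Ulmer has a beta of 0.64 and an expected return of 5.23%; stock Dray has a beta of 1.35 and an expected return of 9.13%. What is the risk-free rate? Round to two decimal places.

Both satisfy E(R) = R_f + β·MRP, so the slope of the SML is
MRP = (9.13% − 5.23%) / (1.35 − 0.64) = 3.90% / 0.71 = 5.4930%
R_f = E(R_Ulmer) − β_Ulmer·MRP = 5.23% − 0.64 × 5.4930% = 1.7145%

1.71%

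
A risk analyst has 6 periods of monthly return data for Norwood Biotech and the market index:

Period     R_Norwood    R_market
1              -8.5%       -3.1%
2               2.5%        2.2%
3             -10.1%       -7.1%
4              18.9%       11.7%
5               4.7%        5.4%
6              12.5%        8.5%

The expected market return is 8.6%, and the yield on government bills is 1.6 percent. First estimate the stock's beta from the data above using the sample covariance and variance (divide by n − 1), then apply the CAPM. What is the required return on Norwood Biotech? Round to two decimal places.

Mean R_i = (-8.5 + 2.5 − 10.1 + 18.9 + 4.7 + 12.5) / 6 = 3.3333%
Mean R_m = (-3.1 + 2.2 − 7.1 + 11.7 + 5.4 + 8.5) / 6 = 2.9333%
Σ(R_i − R̄_i)(R_m − R̄_m) = 397.6533  ⇒  Cov = 397.6533 / 5 = 79.5307
Σ(R_m − R̄_m)² = 251.5333  ⇒  Var(R_m) = 251.5333 / 5 = 50.3067
β = Cov / Var(R_m) = 79.5307 / 50.3067 = 1.5809
MRP = 8.6% − 1.6% = 7.00%
E(R) = R_f + β × MRP = 1.6% + 1.5809 × 7.0% = 12.67%

12.67%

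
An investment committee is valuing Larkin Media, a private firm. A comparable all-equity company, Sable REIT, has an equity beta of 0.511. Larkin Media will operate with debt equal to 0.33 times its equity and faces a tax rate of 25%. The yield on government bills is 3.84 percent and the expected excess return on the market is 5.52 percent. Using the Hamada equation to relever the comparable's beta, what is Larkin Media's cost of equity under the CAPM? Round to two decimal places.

β_L = β_U × [1 + (1 − t)(D/E)] = 0.511 × [1 + (1 − 0.25) × 0.33]
    = 0.511 × [1 + 0.75 × 0.33] = 0.511 × 1.2475 = 0.6375
E(R) = R_f + β_L × MRP = 3.84% + 0.6375 × 5.52% = 7.36%

7.36%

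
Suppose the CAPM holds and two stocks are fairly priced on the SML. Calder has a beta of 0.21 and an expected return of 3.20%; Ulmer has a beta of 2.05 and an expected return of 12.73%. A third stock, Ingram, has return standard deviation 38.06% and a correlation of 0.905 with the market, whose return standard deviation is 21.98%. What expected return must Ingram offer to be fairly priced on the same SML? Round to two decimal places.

10.23%

MRP = (12.73% − 3.20%) / (2.05 − 0.21) = 5.1793%
R_f = 3.20% − 0.21 × 5.1793% = 2.1123%
β_Ingram = ρ·σ_i/σ_m = 0.905 × 38.06 / 21.98 = 1.5671
E(R_Ingram) = R_f + β × MRP = 2.1123% + 1.5671 × 5.1793% = 10.23%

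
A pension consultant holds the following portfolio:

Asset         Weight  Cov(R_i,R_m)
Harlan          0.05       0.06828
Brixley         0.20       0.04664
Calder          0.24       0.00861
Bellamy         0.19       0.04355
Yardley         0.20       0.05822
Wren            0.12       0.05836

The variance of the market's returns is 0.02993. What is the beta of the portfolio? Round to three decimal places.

1.394

β_Harlan = 0.06828 / 0.02993 = 2.2813
β_Brixley = 0.04664 / 0.02993 = 1.5583
β_Calder = 0.00861 / 0.02993 = 0.2877
β_Bellamy = 0.04355 / 0.02993 = 1.4551
β_Yardley = 0.05822 / 0.02993 = 1.9452
β_Wren = 0.05836 / 0.02993 = 1.9499
β_P = Σ w_i β_i = 0.05×2.2813 + 0.20×1.5583 + 0.24×0.2877 + 0.19×1.4551 + 0.20×1.9452 + 0.12×1.9499 = 1.3943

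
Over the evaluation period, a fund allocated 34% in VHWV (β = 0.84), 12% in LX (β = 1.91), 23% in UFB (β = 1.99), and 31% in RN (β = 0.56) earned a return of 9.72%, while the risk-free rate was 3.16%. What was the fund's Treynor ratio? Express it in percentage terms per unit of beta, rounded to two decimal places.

5.72%

β_P = 0.34×0.84 + 0.12×1.91 + 0.23×1.99 + 0.31×0.56 = 1.1461
Treynor = (R_P − R_f) / β_P = (9.72% − 3.16%) / 1.1461 = 6.56% / 1.1461 = 5.72%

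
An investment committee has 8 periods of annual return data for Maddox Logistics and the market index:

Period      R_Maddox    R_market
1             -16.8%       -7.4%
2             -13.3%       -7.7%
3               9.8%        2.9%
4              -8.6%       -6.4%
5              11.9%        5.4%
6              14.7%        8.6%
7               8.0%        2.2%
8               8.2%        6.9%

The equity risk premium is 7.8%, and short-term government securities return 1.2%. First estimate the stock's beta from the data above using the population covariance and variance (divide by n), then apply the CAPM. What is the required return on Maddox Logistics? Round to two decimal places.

Mean R_i = (-16.8 − 13.3 + 9.8 − 8.6 + 11.9 + 14.7 + 8.0 + 8.2) / 8 = 1.7375%
Mean R_m = (-7.4 − 7.7 + 2.9 − 6.4 + 5.4 + 8.6 + 2.2 + 6.9) / 8 = 0.5625%
Σ(R_i − R̄_i)(R_m − R̄_m) = 567.2313  ⇒  Cov = 567.2313 / 8 = 70.9039
Σ(R_m − R̄_m)² = 316.4588  ⇒  Var(R_m) = 316.4588 / 8 = 39.5574
β = Cov / Var(R_m) = 70.9039 / 39.5574 = 1.7924
E(R) = R_f + β × MRP = 1.2% + 1.7924 × 7.8% = 15.18%

15.18%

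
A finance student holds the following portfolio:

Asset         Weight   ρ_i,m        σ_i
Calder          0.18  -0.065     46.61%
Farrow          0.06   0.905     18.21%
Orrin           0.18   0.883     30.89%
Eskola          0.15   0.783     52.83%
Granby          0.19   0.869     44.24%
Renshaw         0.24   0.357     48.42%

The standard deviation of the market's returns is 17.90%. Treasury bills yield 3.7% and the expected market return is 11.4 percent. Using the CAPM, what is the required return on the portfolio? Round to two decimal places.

β_Calder = -0.065 × 46.61% / 17.90% = -0.1693
β_Farrow = 0.905 × 18.21% / 17.90% = 0.9207
β_Orrin = 0.883 × 30.89% / 17.90% = 1.5238
β_Eskola = 0.783 × 52.83% / 17.90% = 2.3109
β_Granby = 0.869 × 44.24% / 17.90% = 2.1477
β_Renshaw = 0.357 × 48.42% / 17.90% = 0.9657
β_P = Σ w_i β_i = 0.18×-0.1693 + 0.06×0.9207 + 0.18×1.5238 + 0.15×2.3109 + 0.19×2.1477 + 0.24×0.9657 = 1.2855
MRP = 11.4% − 3.7% = 7.70%
E(R_P) = R_f + β_P × MRP = 3.7% + 1.2855 × 7.7% = 13.60%

13.60%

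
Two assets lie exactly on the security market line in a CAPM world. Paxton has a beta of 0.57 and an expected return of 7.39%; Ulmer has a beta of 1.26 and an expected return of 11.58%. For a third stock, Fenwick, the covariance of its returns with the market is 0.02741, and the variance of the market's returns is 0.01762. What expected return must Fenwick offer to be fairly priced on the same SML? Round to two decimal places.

13.38%

MRP = (11.58% − 7.39%) / (1.26 − 0.57) = 6.0725%
R_f = 7.39% − 0.57 × 6.0725% = 3.9287%
β_Fenwick = Cov / Var(R_m) = 0.02741 / 0.01762 = 1.5556
E(R_Fenwick) = R_f + β × MRP = 3.9287% + 1.5556 × 6.0725% = 13.38%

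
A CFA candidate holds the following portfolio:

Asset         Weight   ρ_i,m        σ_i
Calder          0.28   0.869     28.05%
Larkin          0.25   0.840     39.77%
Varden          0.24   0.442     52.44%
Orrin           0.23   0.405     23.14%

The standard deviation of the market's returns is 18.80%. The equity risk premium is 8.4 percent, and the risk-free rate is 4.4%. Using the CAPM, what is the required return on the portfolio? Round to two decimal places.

14.63%

β_Calder = 0.869 × 28.05% / 18.80% = 1.2966
β_Larkin = 0.840 × 39.77% / 18.80% = 1.7770
β_Varden = 0.442 × 52.44% / 18.80% = 1.2329
β_Orrin = 0.405 × 23.14% / 18.80% = 0.4985
β_P = Σ w_i β_i = 0.28×1.2966 + 0.25×1.7770 + 0.24×1.2329 + 0.23×0.4985 = 1.2178
E(R_P) = R_f + β_P × MRP = 4.4% + 1.2178 × 8.4% = 14.63%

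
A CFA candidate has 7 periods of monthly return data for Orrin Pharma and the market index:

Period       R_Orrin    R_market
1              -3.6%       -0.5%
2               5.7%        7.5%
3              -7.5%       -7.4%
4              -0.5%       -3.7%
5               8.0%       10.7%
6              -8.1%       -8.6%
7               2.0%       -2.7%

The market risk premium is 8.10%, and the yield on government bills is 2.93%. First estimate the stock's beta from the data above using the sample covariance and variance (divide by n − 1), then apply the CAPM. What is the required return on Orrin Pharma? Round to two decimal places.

9.28%

Mean R_i = (-3.6 + 5.7 − 7.5 − 0.5 + 8.0 − 8.1 + 2.0) / 7 = -0.5714%
Mean R_m = (-0.5 + 7.5 − 7.4 − 3.7 + 10.7 − 8.6 − 2.7) / 7 = -0.6714%
Σ(R_i − R̄_i)(R_m − R̄_m) = 249.0743  ⇒  Cov = 249.0743 / 6 = 41.5124
Σ(R_m − R̄_m)² = 317.5343  ⇒  Var(R_m) = 317.5343 / 6 = 52.9224
β = Cov / Var(R_m) = 41.5124 / 52.9224 = 0.7844
E(R) = R_f + β × MRP = 2.93% + 0.7844 × 8.10% = 9.28%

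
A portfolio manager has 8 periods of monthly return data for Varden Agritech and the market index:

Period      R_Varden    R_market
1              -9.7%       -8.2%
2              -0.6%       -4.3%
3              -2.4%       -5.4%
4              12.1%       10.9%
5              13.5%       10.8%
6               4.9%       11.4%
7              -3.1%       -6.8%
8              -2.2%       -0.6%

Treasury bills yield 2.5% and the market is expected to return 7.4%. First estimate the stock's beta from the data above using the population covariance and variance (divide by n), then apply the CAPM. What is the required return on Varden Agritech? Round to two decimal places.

6.64%

Mean R_i = (-9.7 − 0.6 − 2.4 + 12.1 + 13.5 + 4.9 − 3.1 − 2.2) / 8 = 1.5625%
Mean R_m = (-8.2 − 4.3 − 5.4 + 10.9 + 10.8 + 11.4 − 6.8 − 0.6) / 8 = 0.9750%
Σ(R_i − R̄_i)(R_m − R̄_m) = 438.8425  ⇒  Cov = 438.8425 / 8 = 54.8553
Σ(R_m − R̄_m)² = 519.2950  ⇒  Var(R_m) = 519.2950 / 8 = 64.9119
β = Cov / Var(R_m) = 54.8553 / 64.9119 = 0.8451
MRP = 7.4% − 2.5% = 4.90%
E(R) = R_f + β × MRP = 2.5% + 0.8451 × 4.9% = 6.64%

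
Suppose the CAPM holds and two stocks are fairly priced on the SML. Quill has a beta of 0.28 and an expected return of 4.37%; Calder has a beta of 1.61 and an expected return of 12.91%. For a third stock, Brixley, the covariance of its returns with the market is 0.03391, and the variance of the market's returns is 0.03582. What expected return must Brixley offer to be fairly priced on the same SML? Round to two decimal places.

8.65%

MRP = (12.91% − 4.37%) / (1.61 − 0.28) = 6.4211%
R_f = 4.37% − 0.28 × 6.4211% = 2.5721%
β_Brixley = Cov / Var(R_m) = 0.03391 / 0.03582 = 0.9467
E(R_Brixley) = R_f + β × MRP = 2.5721% + 0.9467 × 6.4211% = 8.65%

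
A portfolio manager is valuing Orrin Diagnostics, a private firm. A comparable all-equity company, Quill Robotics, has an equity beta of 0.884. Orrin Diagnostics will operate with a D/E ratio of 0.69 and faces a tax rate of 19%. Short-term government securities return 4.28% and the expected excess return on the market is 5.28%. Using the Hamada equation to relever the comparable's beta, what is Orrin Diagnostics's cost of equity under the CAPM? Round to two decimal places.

β_L = β_U × [1 + (1 − t)(D/E)] = 0.884 × [1 + (1 − 0.19) × 0.69]
    = 0.884 × [1 + 0.81 × 0.69] = 0.884 × 1.5589 = 1.3781
E(R) = R_f + β_L × MRP = 4.28% + 1.3781 × 5.28% = 11.56%

11.56%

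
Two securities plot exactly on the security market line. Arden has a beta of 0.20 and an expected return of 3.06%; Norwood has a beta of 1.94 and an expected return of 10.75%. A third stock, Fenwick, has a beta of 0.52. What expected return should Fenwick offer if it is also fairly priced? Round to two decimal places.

MRP (SML slope) = (10.75% − 3.06%) / (1.94 − 0.20) = 7.69% / 1.74 = 4.4195%
R_f (intercept) = 3.06% − 0.20 × 4.4195% = 2.1761%
E(R_Fenwick) = R_f + β × MRP = 2.1761% + 0.52 × 4.4195% = 4.47%

4.47%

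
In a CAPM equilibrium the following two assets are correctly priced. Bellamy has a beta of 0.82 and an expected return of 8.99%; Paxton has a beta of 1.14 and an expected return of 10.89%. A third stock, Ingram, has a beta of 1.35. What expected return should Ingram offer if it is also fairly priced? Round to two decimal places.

12.14%

MRP (SML slope) = (10.89% − 8.99%) / (1.14 − 0.82) = 1.90% / 0.32 = 5.9375%
R_f (intercept) = 8.99% − 0.82 × 5.9375% = 4.1213%
E(R_Ingram) = R_f + β × MRP = 4.1213% + 1.35 × 5.9375% = 12.14%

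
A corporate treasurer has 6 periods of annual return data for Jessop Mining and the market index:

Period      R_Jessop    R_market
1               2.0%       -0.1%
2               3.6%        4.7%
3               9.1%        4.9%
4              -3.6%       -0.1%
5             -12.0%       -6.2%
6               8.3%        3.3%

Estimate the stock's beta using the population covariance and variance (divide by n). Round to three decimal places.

Mean R_i = (2.0 + 3.6 + 9.1 − 3.6 − 12.0 + 8.3) / 6 = 1.2333%
Mean R_m = (-0.1 + 4.7 + 4.9 − 0.1 − 6.2 + 3.3) / 6 = 1.0833%
Σ(R_i − R̄_i)(R_m − R̄_m) = 155.4433  ⇒  Cov = 155.4433 / 6 = 25.9072
Σ(R_m − R̄_m)² = 88.4083  ⇒  Var(R_m) = 88.4083 / 6 = 14.7347
β = Cov / Var(R_m) = 25.9072 / 14.7347 = 1.7582

1.758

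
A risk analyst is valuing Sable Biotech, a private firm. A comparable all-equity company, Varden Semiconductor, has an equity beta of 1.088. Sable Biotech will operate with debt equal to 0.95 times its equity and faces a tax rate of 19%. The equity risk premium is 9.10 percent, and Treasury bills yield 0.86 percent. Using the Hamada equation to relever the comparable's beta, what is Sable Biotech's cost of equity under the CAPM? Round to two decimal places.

18.38%

β_L = β_U × [1 + (1 − t)(D/E)] = 1.088 × [1 + (1 − 0.19) × 0.95]
    = 1.088 × [1 + 0.81 × 0.95] = 1.088 × 1.7695 = 1.9252
E(R) = R_f + β_L × MRP = 0.86% + 1.9252 × 9.10% = 18.38%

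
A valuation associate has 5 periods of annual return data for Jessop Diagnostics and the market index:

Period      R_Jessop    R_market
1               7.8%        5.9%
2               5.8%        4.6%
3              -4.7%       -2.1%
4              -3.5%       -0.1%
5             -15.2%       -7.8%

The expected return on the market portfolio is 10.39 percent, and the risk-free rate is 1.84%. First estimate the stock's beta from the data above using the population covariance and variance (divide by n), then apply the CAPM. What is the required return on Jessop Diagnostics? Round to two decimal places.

16.12%

Mean R_i = (7.8 + 5.8 − 4.7 − 3.5 − 15.2) / 5 = -1.9600%
Mean R_m = (5.9 + 4.6 − 2.1 − 0.1 − 7.8) / 5 = 0.1000%
Σ(R_i − R̄_i)(R_m − R̄_m) = 202.4600  ⇒  Cov = 202.4600 / 5 = 40.4920
Σ(R_m − R̄_m)² = 121.1800  ⇒  Var(R_m) = 121.1800 / 5 = 24.2360
β = Cov / Var(R_m) = 40.4920 / 24.2360 = 1.6707
MRP = 10.39% − 1.84% = 8.55%
E(R) = R_f + β × MRP = 1.84% + 1.6707 × 8.55% = 16.12%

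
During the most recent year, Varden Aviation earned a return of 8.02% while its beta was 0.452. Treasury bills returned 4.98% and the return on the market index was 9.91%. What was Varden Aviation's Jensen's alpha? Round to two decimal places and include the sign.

+0.81%

Market excess return = 9.91% − 4.98% = 4.93%
CAPM benchmark = R_f + β(R_m − R_f) = 4.98% + 0.452 × 4.93% = 7.20836%
α = actual − benchmark = 8.02% − 7.20836% = +0.81%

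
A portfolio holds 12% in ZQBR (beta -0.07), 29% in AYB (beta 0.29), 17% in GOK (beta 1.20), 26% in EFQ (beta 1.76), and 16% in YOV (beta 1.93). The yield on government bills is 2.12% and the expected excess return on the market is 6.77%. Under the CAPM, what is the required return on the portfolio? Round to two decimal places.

β_P = Σ w_i β_i = 0.12×-0.07 + 0.29×0.29 + 0.17×1.20 + 0.26×1.76 + 0.16×1.93 = 1.0461
E(R_P) = R_f + β_P × MRP = 2.12% + 1.0461 × 6.77% = 9.20%

9.20%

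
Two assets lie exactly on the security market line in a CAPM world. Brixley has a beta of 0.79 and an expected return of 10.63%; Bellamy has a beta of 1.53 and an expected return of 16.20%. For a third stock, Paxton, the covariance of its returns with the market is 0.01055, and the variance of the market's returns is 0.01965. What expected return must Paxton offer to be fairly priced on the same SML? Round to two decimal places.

8.72%

MRP = (16.20% − 10.63%) / (1.53 − 0.79) = 7.5270%
R_f = 10.63% − 0.79 × 7.5270% = 4.6837%
β_Paxton = Cov / Var(R_m) = 0.01055 / 0.01965 = 0.5369
E(R_Paxton) = R_f + β × MRP = 4.6837% + 0.5369 × 7.5270% = 8.72%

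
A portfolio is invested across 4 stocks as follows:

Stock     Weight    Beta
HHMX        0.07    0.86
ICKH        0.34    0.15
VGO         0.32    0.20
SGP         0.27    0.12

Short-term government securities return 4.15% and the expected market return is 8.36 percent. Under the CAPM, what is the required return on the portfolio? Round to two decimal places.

5.02%

β_P = Σ w_i β_i = 0.07×0.86 + 0.34×0.15 + 0.32×0.20 + 0.27×0.12 = 0.2076
MRP = 8.36% − 4.15% = 4.21%
E(R_P) = R_f + β_P × MRP = 4.15% + 0.2076 × 4.21% = 5.02%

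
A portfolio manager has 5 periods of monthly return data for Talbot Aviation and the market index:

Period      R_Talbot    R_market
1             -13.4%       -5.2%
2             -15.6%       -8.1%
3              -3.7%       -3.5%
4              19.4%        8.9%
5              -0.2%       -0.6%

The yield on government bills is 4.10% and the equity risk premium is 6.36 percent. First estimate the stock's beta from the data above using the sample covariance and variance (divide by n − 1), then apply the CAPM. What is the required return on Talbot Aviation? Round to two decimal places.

17.52%

Mean R_i = (-13.4 − 15.6 − 3.7 + 19.4 − 0.2) / 5 = -2.7000%
Mean R_m = (-5.2 − 8.1 − 3.5 + 8.9 − 0.6) / 5 = -1.7000%
Σ(R_i − R̄_i)(R_m − R̄_m) = 358.8200  ⇒  Cov = 358.8200 / 4 = 89.7050
Σ(R_m − R̄_m)² = 170.0200  ⇒  Var(R_m) = 170.0200 / 4 = 42.5050
β = Cov / Var(R_m) = 89.7050 / 42.5050 = 2.1105
E(R) = R_f + β × MRP = 4.10% + 2.1105 × 6.36% = 17.52%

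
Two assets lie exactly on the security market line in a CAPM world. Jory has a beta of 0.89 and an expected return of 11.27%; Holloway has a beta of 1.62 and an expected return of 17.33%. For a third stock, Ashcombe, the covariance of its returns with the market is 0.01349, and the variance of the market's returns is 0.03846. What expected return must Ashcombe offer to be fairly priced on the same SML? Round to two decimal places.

MRP = (17.33% − 11.27%) / (1.62 − 0.89) = 8.3014%
R_f = 11.27% − 0.89 × 8.3014% = 3.8818%
β_Ashcombe = Cov / Var(R_m) = 0.01349 / 0.03846 = 0.3508
E(R_Ashcombe) = R_f + β × MRP = 3.8818% + 0.3508 × 8.3014% = 6.79%

6.79%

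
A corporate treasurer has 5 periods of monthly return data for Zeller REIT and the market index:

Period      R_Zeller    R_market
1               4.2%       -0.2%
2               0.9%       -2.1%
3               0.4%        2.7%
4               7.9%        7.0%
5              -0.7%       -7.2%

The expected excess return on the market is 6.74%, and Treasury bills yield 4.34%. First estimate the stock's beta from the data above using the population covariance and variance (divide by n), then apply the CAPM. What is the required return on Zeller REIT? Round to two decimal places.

Mean R_i = (4.2 + 0.9 + 0.4 + 7.9 − 0.7) / 5 = 2.5400%
Mean R_m = (-0.2 − 2.1 + 2.7 + 7.0 − 7.2) / 5 = 0.0400%
Σ(R_i − R̄_i)(R_m − R̄_m) = 58.1820  ⇒  Cov = 58.1820 / 5 = 11.6364
Σ(R_m − R̄_m)² = 112.5720  ⇒  Var(R_m) = 112.5720 / 5 = 22.5144
β = Cov / Var(R_m) = 11.6364 / 22.5144 = 0.5168
E(R) = R_f + β × MRP = 4.34% + 0.5168 × 6.74% = 7.82%

7.82%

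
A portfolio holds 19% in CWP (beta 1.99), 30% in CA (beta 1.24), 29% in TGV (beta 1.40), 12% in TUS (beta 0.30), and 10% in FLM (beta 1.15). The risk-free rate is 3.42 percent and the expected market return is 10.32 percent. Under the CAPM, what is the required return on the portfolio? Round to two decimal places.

12.44%

β_P = Σ w_i β_i = 0.19×1.99 + 0.30×1.24 + 0.29×1.40 + 0.12×0.30 + 0.10×1.15 = 1.3071
MRP = 10.32% − 3.42% = 6.90%
E(R_P) = R_f + β_P × MRP = 3.42% + 1.3071 × 6.90% = 12.44%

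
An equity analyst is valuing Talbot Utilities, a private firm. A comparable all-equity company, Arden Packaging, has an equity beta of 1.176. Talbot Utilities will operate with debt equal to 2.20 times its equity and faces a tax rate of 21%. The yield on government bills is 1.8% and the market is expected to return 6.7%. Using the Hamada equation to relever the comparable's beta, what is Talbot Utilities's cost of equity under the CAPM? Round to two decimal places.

17.58%

β_L = β_U × [1 + (1 − t)(D/E)] = 1.176 × [1 + (1 − 0.21) × 2.20]
    = 1.176 × [1 + 0.79 × 2.20] = 1.176 × 2.7380 = 3.2199
MRP = 6.7% − 1.8% = 4.90%
E(R) = R_f + β_L × MRP = 1.8% + 3.2199 × 4.9% = 17.58%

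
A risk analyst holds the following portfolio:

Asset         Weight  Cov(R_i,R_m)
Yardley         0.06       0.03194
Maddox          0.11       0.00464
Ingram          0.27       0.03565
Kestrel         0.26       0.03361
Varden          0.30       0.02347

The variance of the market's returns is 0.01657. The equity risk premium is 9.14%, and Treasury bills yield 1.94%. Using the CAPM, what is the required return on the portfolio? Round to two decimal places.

17.29%

β_Yardley = 0.03194 / 0.01657 = 1.9276
β_Maddox = 0.00464 / 0.01657 = 0.2800
β_Ingram = 0.03565 / 0.01657 = 2.1515
β_Kestrel = 0.03361 / 0.01657 = 2.0284
β_Varden = 0.02347 / 0.01657 = 1.4164
β_P = Σ w_i β_i = 0.06×1.9276 + 0.11×0.2800 + 0.27×2.1515 + 0.26×2.0284 + 0.30×1.4164 = 1.6797
E(R_P) = R_f + β_P × MRP = 1.94% + 1.6797 × 9.14% = 17.29%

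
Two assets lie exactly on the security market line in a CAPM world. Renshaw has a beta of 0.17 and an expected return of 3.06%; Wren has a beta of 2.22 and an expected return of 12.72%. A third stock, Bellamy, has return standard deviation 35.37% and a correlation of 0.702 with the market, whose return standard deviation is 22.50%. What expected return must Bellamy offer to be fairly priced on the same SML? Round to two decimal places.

MRP = (12.72% − 3.06%) / (2.22 − 0.17) = 4.7122%
R_f = 3.06% − 0.17 × 4.7122% = 2.2589%
β_Bellamy = ρ·σ_i/σ_m = 0.702 × 35.37 / 22.50 = 1.1035
E(R_Bellamy) = R_f + β × MRP = 2.2589% + 1.1035 × 4.7122% = 7.46%

7.46%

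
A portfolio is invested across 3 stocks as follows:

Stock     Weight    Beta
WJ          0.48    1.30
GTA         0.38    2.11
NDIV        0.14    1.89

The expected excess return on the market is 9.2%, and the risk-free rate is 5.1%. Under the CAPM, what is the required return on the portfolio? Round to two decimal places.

β_P = Σ w_i β_i = 0.48×1.30 + 0.38×2.11 + 0.14×1.89 = 1.6904
E(R_P) = R_f + β_P × MRP = 5.1% + 1.6904 × 9.2% = 20.65%

20.65%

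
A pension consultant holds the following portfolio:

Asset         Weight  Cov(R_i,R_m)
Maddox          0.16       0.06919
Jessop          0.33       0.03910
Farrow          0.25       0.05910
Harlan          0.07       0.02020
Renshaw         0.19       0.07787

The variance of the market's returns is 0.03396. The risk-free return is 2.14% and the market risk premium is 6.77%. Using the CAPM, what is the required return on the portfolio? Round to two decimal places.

13.10%

β_Maddox = 0.06919 / 0.03396 = 2.0374
β_Jessop = 0.03910 / 0.03396 = 1.1514
β_Farrow = 0.05910 / 0.03396 = 1.7403
β_Harlan = 0.02020 / 0.03396 = 0.5948
β_Renshaw = 0.07787 / 0.03396 = 2.2930
β_P = Σ w_i β_i = 0.16×2.0374 + 0.33×1.1514 + 0.25×1.7403 + 0.07×0.5948 + 0.19×2.2930 = 1.6183
E(R_P) = R_f + β_P × MRP = 2.14% + 1.6183 × 6.77% = 13.10%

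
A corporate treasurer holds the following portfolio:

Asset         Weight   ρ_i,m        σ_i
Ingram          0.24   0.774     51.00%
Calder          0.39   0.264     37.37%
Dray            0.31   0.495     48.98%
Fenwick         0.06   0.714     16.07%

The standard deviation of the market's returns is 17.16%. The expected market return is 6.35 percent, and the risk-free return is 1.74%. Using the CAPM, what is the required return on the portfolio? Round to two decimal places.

β_Ingram = 0.774 × 51.00% / 17.16% = 2.3003
β_Calder = 0.264 × 37.37% / 17.16% = 0.5749
β_Dray = 0.495 × 48.98% / 17.16% = 1.4129
β_Fenwick = 0.714 × 16.07% / 17.16% = 0.6686
β_P = Σ w_i β_i = 0.24×2.3003 + 0.39×0.5749 + 0.31×1.4129 + 0.06×0.6686 = 1.2544
MRP = 6.35% − 1.74% = 4.61%
E(R_P) = R_f + β_P × MRP = 1.74% + 1.2544 × 4.61% = 7.52%

7.52%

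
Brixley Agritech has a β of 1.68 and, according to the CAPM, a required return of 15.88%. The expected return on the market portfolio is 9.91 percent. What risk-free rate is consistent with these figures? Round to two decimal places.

E(R) = R_f + β(E(R_m) − R_f) = R_f(1 − β) + β·E(R_m)
15.88% = R_f × (1 − 1.68) + 1.68 × 9.91%
15.88% = R_f × -0.68 + 16.6488%
R_f = (15.88% − 16.6488%) / -0.68 = 1.13%

1.13%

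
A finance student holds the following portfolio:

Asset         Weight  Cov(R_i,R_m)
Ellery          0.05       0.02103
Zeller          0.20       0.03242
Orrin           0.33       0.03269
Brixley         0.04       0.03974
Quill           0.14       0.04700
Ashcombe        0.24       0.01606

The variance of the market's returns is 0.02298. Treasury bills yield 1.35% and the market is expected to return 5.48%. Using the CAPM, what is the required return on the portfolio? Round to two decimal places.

6.80%

β_Ellery = 0.02103 / 0.02298 = 0.9151
β_Zeller = 0.03242 / 0.02298 = 1.4108
β_Orrin = 0.03269 / 0.02298 = 1.4225
β_Brixley = 0.03974 / 0.02298 = 1.7293
β_Quill = 0.04700 / 0.02298 = 2.0453
β_Ashcombe = 0.01606 / 0.02298 = 0.6989
β_P = Σ w_i β_i = 0.05×0.9151 + 0.20×1.4108 + 0.33×1.4225 + 0.04×1.7293 + 0.14×2.0453 + 0.24×0.6989 = 1.3206
MRP = 5.48% − 1.35% = 4.13%
E(R_P) = R_f + β_P × MRP = 1.35% + 1.3206 × 4.13% = 6.80%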